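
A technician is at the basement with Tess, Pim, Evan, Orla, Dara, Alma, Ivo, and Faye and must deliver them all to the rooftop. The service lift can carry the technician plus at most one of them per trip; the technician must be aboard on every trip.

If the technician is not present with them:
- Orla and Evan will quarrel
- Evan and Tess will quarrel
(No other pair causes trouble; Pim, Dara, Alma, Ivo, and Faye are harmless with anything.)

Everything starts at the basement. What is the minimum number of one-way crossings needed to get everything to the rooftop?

17

Counting alone: the technician can take at most 1 across per trip to the rooftop, so moving all 8 needs at least 8 loaded trips out, with a return between consecutive ones — at least 15 crossings.
The safety rule pushes this higher. Following every safe sequence of crossings, the most of the 8 that can be at the rooftop as the service lift arrives there on crossing 15 is 7 — never all 8.
So no plan with fewer than 17 crossings exists, and this one achieves 17:
1. Technician goes to the rooftop with Evan.  [the basement: Alma, Dara, Faye, Ivo, Orla, Pim, Tess | the rooftop: Evan]
2. Technician goes back to the basement alone.  [the basement: Alma, Dara, Faye, Ivo, Orla, Pim, Tess | the rooftop: Evan]
3. Technician goes to the rooftop with Tess.  [the basement: Alma, Dara, Faye, Ivo, Orla, Pim | the rooftop: Evan, Tess]
4. Technician goes back to the basement with Evan.  [the basement: Alma, Dara, Evan, Faye, Ivo, Orla, Pim | the rooftop: Tess]
5. Technician goes to the rooftop with Orla.  [the basement: Alma, Dara, Evan, Faye, Ivo, Pim | the rooftop: Orla, Tess]
6. Technician goes back to the basement alone.  [the basement: Alma, Dara, Evan, Faye, Ivo, Pim | the rooftop: Orla, Tess]
7. Technician goes to the rooftop with Pim.  [the basement: Alma, Dara, Evan, Faye, Ivo | the rooftop: Orla, Pim, Tess]
8. Technician goes back to the basement alone.  [the basement: Alma, Dara, Evan, Faye, Ivo | the rooftop: Orla, Pim, Tess]
9. Technician goes to the rooftop with Dara.  [the basement: Alma, Evan, Faye, Ivo | the rooftop: Dara, Orla, Pim, Tess]
10. Technician goes back to the basement alone.  [the basement: Alma, Evan, Faye, Ivo | the rooftop: Dara, Orla, Pim, Tess]
11. Technician goes to the rooftop with Alma.  [the basement: Evan, Faye, Ivo | the rooftop: Alma, Dara, Orla, Pim, Tess]
12. Technician goes back to the basement alone.  [the basement: Evan, Faye, Ivo | the rooftop: Alma, Dara, Orla, Pim, Tess]
13. Technician goes to the rooftop with Ivo.  [the basement: Evan, Faye | the rooftop: Alma, Dara, Ivo, Orla, Pim, Tess]
14. Technician goes back to the basement alone.  [the basement: Evan, Faye | the rooftop: Alma, Dara, Ivo, Orla, Pim, Tess]
15. Technician goes to the rooftop with Faye.  [the basement: Evan | the rooftop: Alma, Dara, Faye, Ivo, Orla, Pim, Tess]
16. Technician goes back to the basement alone.  [the basement: Evan | the rooftop: Alma, Dara, Faye, Ivo, Orla, Pim, Tess]
17. Technician goes to the rooftop with Evan.  [the basement: — | the rooftop: Alma, Dara, Evan, Faye, Ivo, Orla, Pim, Tess]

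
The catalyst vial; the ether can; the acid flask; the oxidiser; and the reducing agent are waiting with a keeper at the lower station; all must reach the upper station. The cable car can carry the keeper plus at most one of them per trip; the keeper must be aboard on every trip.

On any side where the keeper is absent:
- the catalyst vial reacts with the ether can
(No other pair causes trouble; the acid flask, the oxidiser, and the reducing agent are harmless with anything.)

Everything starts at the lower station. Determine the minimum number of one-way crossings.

9

Counting alone: the keeper can take at most 1 across per trip to the upper station, so moving all 5 needs at least 5 loaded trips out, with a return between consecutive ones — at least 9 crossings.
The plan below uses exactly 9 crossings, so it is optimal:
1. Keeper goes to the upper station with the catalyst vial.
2. Keeper goes back to the lower station alone.
3. Keeper goes to the upper station with the acid flask.
4. Keeper goes back to the lower station alone.
5. Keeper goes to the upper station with the oxidiser.
6. Keeper goes back to the lower station alone.
7. Keeper goes to the upper station with the reducing agent.
8. Keeper goes back to the lower station alone.
9. Keeper goes to the upper station with the ether can.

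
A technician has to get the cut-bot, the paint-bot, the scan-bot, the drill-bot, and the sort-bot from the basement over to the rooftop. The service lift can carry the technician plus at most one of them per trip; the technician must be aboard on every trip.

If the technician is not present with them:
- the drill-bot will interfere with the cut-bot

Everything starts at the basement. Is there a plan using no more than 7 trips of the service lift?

No

Counting alone: the technician can take at most 1 across per trip to the rooftop, so moving all 5 needs at least 5 loaded trips out, with a return between consecutive ones — at least 9 crossings.
Since 7 < 9, 7 crossings cannot be enough. (The shortest complete plan in fact takes 9:)
1. Technician goes to the rooftop with the cut-bot.  [the basement: the drill-bot, the paint-bot, the scan-bot, the sort-bot | the rooftop: the cut-bot]
2. Technician goes back to the basement alone.  [the basement: the drill-bot, the paint-bot, the scan-bot, the sort-bot | the rooftop: the cut-bot]
3. Technician goes to the rooftop with the paint-bot.  [the basement: the drill-bot, the scan-bot, the sort-bot | the rooftop: the cut-bot, the paint-bot]
4. Technician goes back to the basement alone.  [the basement: the drill-bot, the scan-bot, the sort-bot | the rooftop: the cut-bot, the paint-bot]
5. Technician goes to the rooftop with the scan-bot.  [the basement: the drill-bot, the sort-bot | the rooftop: the cut-bot, the paint-bot, the scan-bot]
6. Technician goes back to the basement alone.  [the basement: the drill-bot, the sort-bot | the rooftop: the cut-bot, the paint-bot, the scan-bot]
7. Technician goes to the rooftop with the sort-bot.  [the basement: the drill-bot | the rooftop: the cut-bot, the paint-bot, the scan-bot, the sort-bot]
8. Technician goes back to the basement alone.  [the basement: the drill-bot | the rooftop: the cut-bot, the paint-bot, the scan-bot, the sort-bot]
9. Technician goes to the rooftop with the drill-bot.  [the basement: — | the rooftop: the cut-bot, the drill-bot, the paint-bot, the scan-bot, the sort-bot]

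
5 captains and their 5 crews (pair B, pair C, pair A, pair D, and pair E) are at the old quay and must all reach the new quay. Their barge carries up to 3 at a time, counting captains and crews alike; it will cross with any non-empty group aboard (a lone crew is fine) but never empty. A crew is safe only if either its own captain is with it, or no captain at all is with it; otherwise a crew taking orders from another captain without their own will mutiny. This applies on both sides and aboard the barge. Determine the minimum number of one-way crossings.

11

Counting alone: each trip to the new quay takes at most 3 across and each return brings at least 1 back, so after t trips out (and t−1 returns) at most 3t − (t−1) of the 10 are across; that first reaches 10 at t = 5, so at least 9 crossings are needed.
The safety rule pushes this higher. Following every safe sequence of crossings, the most of the 10 that can be at the new quay as the barge arrives there on crossing 9 is 9 — never all 10.
So no plan with fewer than 11 crossings exists, and this one achieves 11:
1. captain B and crew B cross → the new quay.
2. captain B crosses ← the old quay.
3. crew A, crew C, and crew D cross → the new quay.
4. crew B crosses ← the old quay.
5. captain A, captain C, and captain D cross → the new quay.
6. captain C and crew C cross ← the old quay.
7. captain B, captain C, and captain E cross → the new quay.
8. crew A crosses ← the old quay.
9. crew B and crew C cross → the new quay.
10. crew B crosses ← the old quay.
11. crew A, crew B, and crew E cross → the new quay.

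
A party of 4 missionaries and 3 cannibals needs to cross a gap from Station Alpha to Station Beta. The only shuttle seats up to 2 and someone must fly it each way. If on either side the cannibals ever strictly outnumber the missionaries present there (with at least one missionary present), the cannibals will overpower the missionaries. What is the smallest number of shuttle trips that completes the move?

11

Counting alone: each trip to Station Beta takes at most 2 across and each return brings at least 1 back, so after t trips out (and t−1 returns) at most 2t − (t−1) of the 7 are across; that first reaches 7 at t = 6, so at least 11 crossings are needed.
The plan below uses exactly 11 crossings, so it is optimal:
1. 2 cannibals → Station Beta.  (Station Alpha: 4M 1C; Station Beta: 0M 2C)
2. 1 cannibal ← Station Alpha.  (Station Alpha: 4M 2C; Station Beta: 0M 1C)
3. 2 cannibals → Station Beta.  (Station Alpha: 4M 0C; Station Beta: 0M 3C)
4. 1 cannibal ← Station Alpha.  (Station Alpha: 4M 1C; Station Beta: 0M 2C)
5. 2 missionaries → Station Beta.  (Station Alpha: 2M 1C; Station Beta: 2M 2C)
6. 1 cannibal ← Station Alpha.  (Station Alpha: 2M 2C; Station Beta: 2M 1C)
7. 1 missionary and 1 cannibal → Station Beta.  (Station Alpha: 1M 1C; Station Beta: 3M 2C)
8. 1 missionary ← Station Alpha.  (Station Alpha: 2M 1C; Station Beta: 2M 2C)
9. 1 missionary and 1 cannibal → Station Beta.  (Station Alpha: 1M 0C; Station Beta: 3M 3C)
10. 1 cannibal ← Station Alpha.  (Station Alpha: 1M 1C; Station Beta: 3M 2C)
11. 1 missionary and 1 cannibal → Station Beta.  (Station Alpha: 0M 0C; Station Beta: 4M 3C)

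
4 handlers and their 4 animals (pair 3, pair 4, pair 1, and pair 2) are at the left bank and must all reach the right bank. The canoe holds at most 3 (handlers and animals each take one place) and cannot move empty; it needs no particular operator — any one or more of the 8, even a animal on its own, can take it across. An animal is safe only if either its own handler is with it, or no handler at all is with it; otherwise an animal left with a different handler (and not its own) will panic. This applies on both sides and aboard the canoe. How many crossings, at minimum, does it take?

9

Counting alone: each trip to the right bank takes at most 3 across and each return brings at least 1 back, so after t trips out (and t−1 returns) at most 3t − (t−1) of the 8 are across; that first reaches 8 at t = 4, so at least 7 crossings are needed.
The safety rule pushes this higher. Following every safe sequence of crossings, the most of the 8 that can be at the right bank as the canoe arrives there on crossing 7 is 7 — never all 8.
So no plan with fewer than 9 crossings exists, and this one achieves 9:
1. animal 3 and handler 3 cross → the right bank.
2. handler 3 crosses ← the left bank.
3. animal 4, handler 3, and handler 4 cross → the right bank.
4. animal 3 and handler 3 cross ← the left bank.
5. handler 1, handler 2, and handler 3 cross → the right bank.
6. animal 4 crosses ← the left bank.
7. animal 3 and animal 4 cross → the right bank.
8. animal 3 crosses ← the left bank.
9. animal 1, animal 2, and animal 3 cross → the right bank.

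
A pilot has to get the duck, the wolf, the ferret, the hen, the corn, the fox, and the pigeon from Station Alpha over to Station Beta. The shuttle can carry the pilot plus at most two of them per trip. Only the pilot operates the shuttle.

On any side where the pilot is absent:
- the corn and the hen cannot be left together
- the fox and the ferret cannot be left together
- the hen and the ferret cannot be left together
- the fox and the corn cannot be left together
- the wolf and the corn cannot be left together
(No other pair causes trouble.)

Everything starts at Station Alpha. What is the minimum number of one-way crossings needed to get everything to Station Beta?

Counting alone: the pilot can take at most 2 across per trip to Station Beta, so moving all 7 needs at least 4 loaded trips out, with a return between consecutive ones — at least 7 crossings.
The safety rule pushes this higher. Following every safe sequence of crossings, the most of the 7 that can be at Station Beta as the shuttle arrives there on crossing 7 is 6 — never all 7.
So no plan with fewer than 9 crossings exists, and this one achieves 9:
1. Pilot goes to Station Beta with the corn and the ferret.
2. Pilot goes back to Station Alpha alone.
3. Pilot goes to Station Beta with the duck.
4. Pilot goes back to Station Alpha alone.
5. Pilot goes to Station Beta with the hen and the wolf.
6. Pilot goes back to Station Alpha with the corn and the ferret.
7. Pilot goes to Station Beta with the fox and the pigeon.
8. Pilot goes back to Station Alpha alone.
9. Pilot goes to Station Beta with the corn and the ferret.

9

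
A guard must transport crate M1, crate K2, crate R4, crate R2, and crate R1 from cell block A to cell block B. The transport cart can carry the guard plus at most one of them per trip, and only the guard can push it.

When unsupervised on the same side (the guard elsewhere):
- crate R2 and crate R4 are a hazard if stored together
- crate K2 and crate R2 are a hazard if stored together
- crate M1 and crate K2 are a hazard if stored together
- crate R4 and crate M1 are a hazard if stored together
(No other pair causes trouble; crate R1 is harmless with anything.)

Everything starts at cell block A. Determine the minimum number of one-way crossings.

Whatever the first load, the items left behind include a forbidden pair without the guard. No opening move is safe, so no plan exists.

impossible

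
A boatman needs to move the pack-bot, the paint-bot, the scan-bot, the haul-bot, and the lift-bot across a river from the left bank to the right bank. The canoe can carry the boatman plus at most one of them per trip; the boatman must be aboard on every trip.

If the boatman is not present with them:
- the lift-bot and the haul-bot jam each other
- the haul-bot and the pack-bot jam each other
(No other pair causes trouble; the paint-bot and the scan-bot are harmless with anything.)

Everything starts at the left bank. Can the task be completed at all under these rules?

1. Boatman goes to the right bank with the haul-bot.  [the left bank: the lift-bot, the pack-bot, the paint-bot, the scan-bot | the right bank: the haul-bot]
2. Boatman goes back to the left bank alone.  [the left bank: the lift-bot, the pack-bot, the paint-bot, the scan-bot | the right bank: the haul-bot]
3. Boatman goes to the right bank with the pack-bot.  [the left bank: the lift-bot, the paint-bot, the scan-bot | the right bank: the haul-bot, the pack-bot]
4. Boatman goes back to the left bank with the haul-bot.  [the left bank: the haul-bot, the lift-bot, the paint-bot, the scan-bot | the right bank: the pack-bot]
5. Boatman goes to the right bank with the lift-bot.  [the left bank: the haul-bot, the paint-bot, the scan-bot | the right bank: the lift-bot, the pack-bot]
6. Boatman goes back to the left bank alone.  [the left bank: the haul-bot, the paint-bot, the scan-bot | the right bank: the lift-bot, the pack-bot]
7. Boatman goes to the right bank with the paint-bot.  [the left bank: the haul-bot, the scan-bot | the right bank: the lift-bot, the pack-bot, the paint-bot]
8. Boatman goes back to the left bank alone.  [the left bank: the haul-bot, the scan-bot | the right bank: the lift-bot, the pack-bot, the paint-bot]
9. Boatman goes to the right bank with the scan-bot.  [the left bank: the haul-bot | the right bank: the lift-bot, the pack-bot, the paint-bot, the scan-bot]
10. Boatman goes back to the left bank alone.  [the left bank: the haul-bot | the right bank: the lift-bot, the pack-bot, the paint-bot, the scan-bot]
11. Boatman goes to the right bank with the haul-bot.  [the left bank: — | the right bank: the haul-bot, the lift-bot, the pack-bot, the paint-bot, the scan-bot]

Yes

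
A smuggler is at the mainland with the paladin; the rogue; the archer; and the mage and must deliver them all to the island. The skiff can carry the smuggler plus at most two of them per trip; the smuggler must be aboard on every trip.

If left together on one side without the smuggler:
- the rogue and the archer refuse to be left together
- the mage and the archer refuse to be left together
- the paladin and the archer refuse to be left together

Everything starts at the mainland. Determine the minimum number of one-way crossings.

Counting alone: the smuggler can take at most 2 across per trip to the island, so moving all 4 needs at least 2 loaded trips out, with a return between consecutive ones — at least 3 crossings.
The safety rule pushes this higher. Following every safe sequence of crossings, the most of the 4 that can be at the island as the skiff arrives there on crossing 3 is 3 — never all 4.
So no plan with fewer than 5 crossings exists, and this one achieves 5:
1. Smuggler goes to the island with the archer.  [the mainland: the mage, the paladin, the rogue | the island: the archer]
2. Smuggler goes back to the mainland alone.  [the mainland: the mage, the paladin, the rogue | the island: the archer]
3. Smuggler goes to the island with the paladin and the rogue.  [the mainland: the mage | the island: the archer, the paladin, the rogue]
4. Smuggler goes back to the mainland with the archer.  [the mainland: the archer, the mage | the island: the paladin, the rogue]
5. Smuggler goes to the island with the archer and the mage.  [the mainland: — | the island: the archer, the mage, the paladin, the rogue]

5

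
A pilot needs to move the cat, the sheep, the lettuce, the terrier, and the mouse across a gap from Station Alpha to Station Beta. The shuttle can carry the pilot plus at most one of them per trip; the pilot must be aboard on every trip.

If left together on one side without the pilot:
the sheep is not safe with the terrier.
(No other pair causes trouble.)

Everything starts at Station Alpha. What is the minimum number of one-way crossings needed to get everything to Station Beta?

9

Counting alone: the pilot can take at most 1 across per trip to Station Beta, so moving all 5 needs at least 5 loaded trips out, with a return between consecutive ones — at least 9 crossings.
The plan below uses exactly 9 crossings, so it is optimal:
1. Pilot goes to Station Beta with the sheep.
2. Pilot goes back to Station Alpha alone.
3. Pilot goes to Station Beta with the cat.
4. Pilot goes back to Station Alpha alone.
5. Pilot goes to Station Beta with the lettuce.
6. Pilot goes back to Station Alpha alone.
7. Pilot goes to Station Beta with the mouse.
8. Pilot goes back to Station Alpha alone.
9. Pilot goes to Station Beta with the terrier.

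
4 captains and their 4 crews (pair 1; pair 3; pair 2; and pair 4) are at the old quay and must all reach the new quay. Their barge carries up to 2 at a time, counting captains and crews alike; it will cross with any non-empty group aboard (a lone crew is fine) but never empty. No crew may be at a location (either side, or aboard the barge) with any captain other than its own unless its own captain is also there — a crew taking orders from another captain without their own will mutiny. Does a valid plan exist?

Following every safe sequence of crossings from the start, the most of the 8 that can be at the new quay as the barge arrives there on crossings 1, 3, 5 is 2, 3, 4 respectively; the best ever achieved is 4 of 8.
From crossing 7 on, no configuration arises that was not already reachable earlier: only 44 distinct safe configurations (who is on which side, and where the barge is) can ever be reached, none of them has everyone across, and every continuation just revisits them. So no valid plan exists.

No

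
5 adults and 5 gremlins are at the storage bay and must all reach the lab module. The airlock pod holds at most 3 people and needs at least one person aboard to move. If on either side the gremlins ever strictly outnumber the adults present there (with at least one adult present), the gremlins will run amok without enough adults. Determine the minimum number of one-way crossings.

11

Counting alone: each trip to the lab module takes at most 3 across and each return brings at least 1 back, so after t trips out (and t−1 returns) at most 3t − (t−1) of the 10 are across; that first reaches 10 at t = 5, so at least 9 crossings are needed.
The safety rule pushes this higher. Following every safe sequence of crossings, the most of the 10 that can be at the lab module as the airlock pod arrives there on crossing 9 is 9 — never all 10.
So no plan with fewer than 11 crossings exists, and this one achieves 11:
1. 2 gremlins → the lab module.  (the storage bay: 5A 3G; the lab module: 0A 2G)
2. 1 gremlin ← the storage bay.  (the storage bay: 5A 4G; the lab module: 0A 1G)
3. 3 gremlins → the lab module.  (the storage bay: 5A 1G; the lab module: 0A 4G)
4. 1 gremlin ← the storage bay.  (the storage bay: 5A 2G; the lab module: 0A 3G)
5. 3 adults → the lab module.  (the storage bay: 2A 2G; the lab module: 3A 3G)
6. 1 adult and 1 gremlin ← the storage bay.  (the storage bay: 3A 3G; the lab module: 2A 2G)
7. 3 adults → the lab module.  (the storage bay: 0A 3G; the lab module: 5A 2G)
8. 1 gremlin ← the storage bay.  (the storage bay: 0A 4G; the lab module: 5A 1G)
9. 2 gremlins → the lab module.  (the storage bay: 0A 2G; the lab module: 5A 3G)
10. 1 gremlin ← the storage bay.  (the storage bay: 0A 3G; the lab module: 5A 2G)
11. 3 gremlins → the lab module.  (the storage bay: 0A 0G; the lab module: 5A 5G)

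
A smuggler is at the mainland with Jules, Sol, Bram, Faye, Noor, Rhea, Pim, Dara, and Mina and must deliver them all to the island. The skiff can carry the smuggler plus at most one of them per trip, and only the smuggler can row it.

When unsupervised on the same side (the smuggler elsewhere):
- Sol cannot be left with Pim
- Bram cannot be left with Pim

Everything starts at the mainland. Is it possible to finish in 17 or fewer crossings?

Counting alone: the smuggler can take at most 1 across per trip to the island, so moving all 9 needs at least 9 loaded trips out, with a return between consecutive ones — at least 17 crossings.
The safety rule pushes this higher. Following every safe sequence of crossings, the most of the 9 that can be at the island as the skiff arrives there on crossing 17 is 8 — never all 9.
So the move cannot be finished within 17 crossings. (The shortest complete plan takes 19:)
1. Smuggler goes to the island with Pim.
2. Smuggler goes back to the mainland alone.
3. Smuggler goes to the island with Jules.
4. Smuggler goes back to the mainland alone.
5. Smuggler goes to the island with Sol.
6. Smuggler goes back to the mainland with Pim.
7. Smuggler goes to the island with Bram.
8. Smuggler goes back to the mainland alone.
9. Smuggler goes to the island with Faye.
10. Smuggler goes back to the mainland alone.
11. Smuggler goes to the island with Noor.
12. Smuggler goes back to the mainland alone.
13. Smuggler goes to the island with Rhea.
14. Smuggler goes back to the mainland alone.
15. Smuggler goes to the island with Dara.
16. Smuggler goes back to the mainland alone.
17. Smuggler goes to the island with Mina.
18. Smuggler goes back to the mainland alone.
19. Smuggler goes to the island with Pim.

No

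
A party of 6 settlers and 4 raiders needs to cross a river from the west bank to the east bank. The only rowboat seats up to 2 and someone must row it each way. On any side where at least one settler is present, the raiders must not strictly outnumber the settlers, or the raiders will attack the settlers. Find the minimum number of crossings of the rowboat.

Counting alone: each trip to the east bank takes at most 2 across and each return brings at least 1 back, so after t trips out (and t−1 returns) at most 2t − (t−1) of the 10 are across; that first reaches 10 at t = 9, so at least 17 crossings are needed.
The plan below uses exactly 17 crossings, so it is optimal:
1. 2 raiders → the east bank.  (the west bank: 6S 2R; the east bank: 0S 2R)
2. 1 raider ← the west bank.  (the west bank: 6S 3R; the east bank: 0S 1R)
3. 2 raiders → the east bank.  (the west bank: 6S 1R; the east bank: 0S 3R)
4. 1 raider ← the west bank.  (the west bank: 6S 2R; the east bank: 0S 2R)
5. 2 settlers → the east bank.  (the west bank: 4S 2R; the east bank: 2S 2R)
6. 1 raider ← the west bank.  (the west bank: 4S 3R; the east bank: 2S 1R)
7. 1 settler and 1 raider → the east bank.  (the west bank: 3S 2R; the east bank: 3S 2R)
8. 1 raider ← the west bank.  (the west bank: 3S 3R; the east bank: 3S 1R)
9. 2 raiders → the east bank.  (the west bank: 3S 1R; the east bank: 3S 3R)
10. 1 raider ← the west bank.  (the west bank: 3S 2R; the east bank: 3S 2R)
11. 1 settler and 1 raider → the east bank.  (the west bank: 2S 1R; the east bank: 4S 3R)
12. 1 raider ← the west bank.  (the west bank: 2S 2R; the east bank: 4S 2R)
13. 2 raiders → the east bank.  (the west bank: 2S 0R; the east bank: 4S 4R)
14. 1 raider ← the west bank.  (the west bank: 2S 1R; the east bank: 4S 3R)
15. 1 settler and 1 raider → the east bank.  (the west bank: 1S 0R; the east bank: 5S 4R)
16. 1 raider ← the west bank.  (the west bank: 1S 1R; the east bank: 5S 3R)
17. 1 settler and 1 raider → the east bank.  (the west bank: 0S 0R; the east bank: 6S 4R)

17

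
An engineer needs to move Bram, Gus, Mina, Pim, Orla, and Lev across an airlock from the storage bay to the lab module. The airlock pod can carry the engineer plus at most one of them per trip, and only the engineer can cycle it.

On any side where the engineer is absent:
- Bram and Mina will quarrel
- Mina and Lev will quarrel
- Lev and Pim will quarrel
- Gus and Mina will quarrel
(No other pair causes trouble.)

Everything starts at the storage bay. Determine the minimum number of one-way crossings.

Whatever the first load, the items left behind include a forbidden pair without the engineer. No opening move is safe, so no plan exists.

impossible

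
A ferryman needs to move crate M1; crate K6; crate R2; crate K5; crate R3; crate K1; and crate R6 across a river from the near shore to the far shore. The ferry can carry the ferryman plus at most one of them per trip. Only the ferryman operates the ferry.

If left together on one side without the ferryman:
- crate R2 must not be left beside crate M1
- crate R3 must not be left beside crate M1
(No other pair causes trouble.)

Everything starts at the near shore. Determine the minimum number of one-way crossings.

Counting alone: the ferryman can take at most 1 across per trip to the far shore, so moving all 7 needs at least 7 loaded trips out, with a return between consecutive ones — at least 13 crossings.
The safety rule pushes this higher. Following every safe sequence of crossings, the most of the 7 that can be at the far shore as the ferry arrives there on crossing 13 is 6 — never all 7.
So no plan with fewer than 15 crossings exists, and this one achieves 15:
1. Ferryman goes to the far shore with crate M1.
2. Ferryman goes back to the near shore alone.
3. Ferryman goes to the far shore with crate K6.
4. Ferryman goes back to the near shore alone.
5. Ferryman goes to the far shore with crate R2.
6. Ferryman goes back to the near shore with crate M1.
7. Ferryman goes to the far shore with crate R3.
8. Ferryman goes back to the near shore alone.
9. Ferryman goes to the far shore with crate K5.
10. Ferryman goes back to the near shore alone.
11. Ferryman goes to the far shore with crate K1.
12. Ferryman goes back to the near shore alone.
13. Ferryman goes to the far shore with crate R6.
14. Ferryman goes back to the near shore alone.
15. Ferryman goes to the far shore with crate M1.

15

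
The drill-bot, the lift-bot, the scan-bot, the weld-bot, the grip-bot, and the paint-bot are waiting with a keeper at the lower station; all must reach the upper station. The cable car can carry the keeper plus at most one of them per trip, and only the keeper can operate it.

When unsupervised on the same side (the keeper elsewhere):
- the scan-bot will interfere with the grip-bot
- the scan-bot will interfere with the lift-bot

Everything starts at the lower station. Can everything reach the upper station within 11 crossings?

Counting alone: the keeper can take at most 1 across per trip to the upper station, so moving all 6 needs at least 6 loaded trips out, with a return between consecutive ones — at least 11 crossings.
The safety rule pushes this higher. Following every safe sequence of crossings, the most of the 6 that can be at the upper station as the cable car arrives there on crossing 11 is 5 — never all 6.
So the move cannot be finished within 11 crossings. (The shortest complete plan takes 13:)
1. Keeper goes to the upper station with the scan-bot.  [the lower station: the drill-bot, the grip-bot, the lift-bot, the paint-bot, the weld-bot | the upper station: the scan-bot]
2. Keeper goes back to the lower station alone.  [the lower station: the drill-bot, the grip-bot, the lift-bot, the paint-bot, the weld-bot | the upper station: the scan-bot]
3. Keeper goes to the upper station with the drill-bot.  [the lower station: the grip-bot, the lift-bot, the paint-bot, the weld-bot | the upper station: the drill-bot, the scan-bot]
4. Keeper goes back to the lower station alone.  [the lower station: the grip-bot, the lift-bot, the paint-bot, the weld-bot | the upper station: the drill-bot, the scan-bot]
5. Keeper goes to the upper station with the lift-bot.  [the lower station: the grip-bot, the paint-bot, the weld-bot | the upper station: the drill-bot, the lift-bot, the scan-bot]
6. Keeper goes back to the lower station with the scan-bot.  [the lower station: the grip-bot, the paint-bot, the scan-bot, the weld-bot | the upper station: the drill-bot, the lift-bot]
7. Keeper goes to the upper station with the grip-bot.  [the lower station: the paint-bot, the scan-bot, the weld-bot | the upper station: the drill-bot, the grip-bot, the lift-bot]
8. Keeper goes back to the lower station alone.  [the lower station: the paint-bot, the scan-bot, the weld-bot | the upper station: the drill-bot, the grip-bot, the lift-bot]
9. Keeper goes to the upper station with the weld-bot.  [the lower station: the paint-bot, the scan-bot | the upper station: the drill-bot, the grip-bot, the lift-bot, the weld-bot]
10. Keeper goes back to the lower station alone.  [the lower station: the paint-bot, the scan-bot | the upper station: the drill-bot, the grip-bot, the lift-bot, the weld-bot]
11. Keeper goes to the upper station with the paint-bot.  [the lower station: the scan-bot | the upper station: the drill-bot, the grip-bot, the lift-bot, the paint-bot, the weld-bot]
12. Keeper goes back to the lower station alone.  [the lower station: the scan-bot | the upper station: the drill-bot, the grip-bot, the lift-bot, the paint-bot, the weld-bot]
13. Keeper goes to the upper station with the scan-bot.  [the lower station: — | the upper station: the drill-bot, the grip-bot, the lift-bot, the paint-bot, the scan-bot, the weld-bot]

No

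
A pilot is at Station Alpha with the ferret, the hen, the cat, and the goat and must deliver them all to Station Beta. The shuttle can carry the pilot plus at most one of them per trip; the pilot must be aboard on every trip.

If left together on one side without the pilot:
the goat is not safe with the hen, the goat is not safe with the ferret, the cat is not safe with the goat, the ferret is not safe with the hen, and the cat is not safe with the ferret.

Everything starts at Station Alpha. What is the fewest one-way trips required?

Whatever the first load, the items left behind include a forbidden pair without the pilot. No opening move is safe, so no plan exists.

impossible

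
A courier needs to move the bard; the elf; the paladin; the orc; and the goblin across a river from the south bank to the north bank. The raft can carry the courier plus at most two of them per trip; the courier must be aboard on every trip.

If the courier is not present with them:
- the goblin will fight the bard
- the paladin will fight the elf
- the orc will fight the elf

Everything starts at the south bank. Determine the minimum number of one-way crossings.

Counting alone: the courier can take at most 2 across per trip to the north bank, so moving all 5 needs at least 3 loaded trips out, with a return between consecutive ones — at least 5 crossings.
The plan below uses exactly 5 crossings, so it is optimal:
1. Courier goes to the north bank with the bard and the elf.  [the south bank: the goblin, the orc, the paladin | the north bank: the bard, the elf]
2. Courier goes back to the south bank alone.  [the south bank: the goblin, the orc, the paladin | the north bank: the bard, the elf]
3. Courier goes to the north bank with the orc and the paladin.  [the south bank: the goblin | the north bank: the bard, the elf, the orc, the paladin]
4. Courier goes back to the south bank with the elf.  [the south bank: the elf, the goblin | the north bank: the bard, the orc, the paladin]
5. Courier goes to the north bank with the elf and the goblin.  [the south bank: — | the north bank: the bard, the elf, the goblin, the orc, the paladin]

5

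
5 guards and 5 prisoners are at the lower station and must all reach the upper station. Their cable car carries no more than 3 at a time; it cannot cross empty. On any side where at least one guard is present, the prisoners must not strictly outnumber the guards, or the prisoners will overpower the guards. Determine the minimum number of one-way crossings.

Counting alone: each trip to the upper station takes at most 3 across and each return brings at least 1 back, so after t trips out (and t−1 returns) at most 3t − (t−1) of the 10 are across; that first reaches 10 at t = 5, so at least 9 crossings are needed.
The safety rule pushes this higher. Following every safe sequence of crossings, the most of the 10 that can be at the upper station as the cable car arrives there on crossing 9 is 9 — never all 10.
So no plan with fewer than 11 crossings exists, and this one achieves 11:
1. 2 prisoners → the upper station.  (the lower station: 5G 3P; the upper station: 0G 2P)
2. 1 prisoner ← the lower station.  (the lower station: 5G 4P; the upper station: 0G 1P)
3. 3 prisoners → the upper station.  (the lower station: 5G 1P; the upper station: 0G 4P)
4. 1 prisoner ← the lower station.  (the lower station: 5G 2P; the upper station: 0G 3P)
5. 3 guards → the upper station.  (the lower station: 2G 2P; the upper station: 3G 3P)
6. 1 guard and 1 prisoner ← the lower station.  (the lower station: 3G 3P; the upper station: 2G 2P)
7. 3 guards → the upper station.  (the lower station: 0G 3P; the upper station: 5G 2P)
8. 1 prisoner ← the lower station.  (the lower station: 0G 4P; the upper station: 5G 1P)
9. 2 prisoners → the upper station.  (the lower station: 0G 2P; the upper station: 5G 3P)
10. 1 prisoner ← the lower station.  (the lower station: 0G 3P; the upper station: 5G 2P)
11. 3 prisoners → the upper station.  (the lower station: 0G 0P; the upper station: 5G 5P)

11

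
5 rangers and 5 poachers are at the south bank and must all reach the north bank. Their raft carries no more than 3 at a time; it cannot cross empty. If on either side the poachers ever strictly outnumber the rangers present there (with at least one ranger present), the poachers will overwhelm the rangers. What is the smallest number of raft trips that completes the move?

Counting alone: each trip to the north bank takes at most 3 across and each return brings at least 1 back, so after t trips out (and t−1 returns) at most 3t − (t−1) of the 10 are across; that first reaches 10 at t = 5, so at least 9 crossings are needed.
The safety rule pushes this higher. Following every safe sequence of crossings, the most of the 10 that can be at the north bank as the raft arrives there on crossing 9 is 9 — never all 10.
So no plan with fewer than 11 crossings exists, and this one achieves 11:
1. 2 poachers → the north bank.  (the south bank: 5R 3P; the north bank: 0R 2P)
2. 1 poacher ← the south bank.  (the south bank: 5R 4P; the north bank: 0R 1P)
3. 3 poachers → the north bank.  (the south bank: 5R 1P; the north bank: 0R 4P)
4. 1 poacher ← the south bank.  (the south bank: 5R 2P; the north bank: 0R 3P)
5. 3 rangers → the north bank.  (the south bank: 2R 2P; the north bank: 3R 3P)
6. 1 ranger and 1 poacher ← the south bank.  (the south bank: 3R 3P; the north bank: 2R 2P)
7. 3 rangers → the north bank.  (the south bank: 0R 3P; the north bank: 5R 2P)
8. 1 poacher ← the south bank.  (the south bank: 0R 4P; the north bank: 5R 1P)
9. 2 poachers → the north bank.  (the south bank: 0R 2P; the north bank: 5R 3P)
10. 1 poacher ← the south bank.  (the south bank: 0R 3P; the north bank: 5R 2P)
11. 3 poachers → the north bank.  (the south bank: 0R 0P; the north bank: 5R 5P)

11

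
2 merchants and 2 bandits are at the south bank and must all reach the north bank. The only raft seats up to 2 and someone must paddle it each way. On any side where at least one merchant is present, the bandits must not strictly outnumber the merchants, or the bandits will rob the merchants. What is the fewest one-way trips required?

Counting alone: each trip to the north bank takes at most 2 across and each return brings at least 1 back, so after t trips out (and t−1 returns) at most 2t − (t−1) of the 4 are across; that first reaches 4 at t = 3, so at least 5 crossings are needed.
The plan below uses exactly 5 crossings, so it is optimal:
1. 2 bandits → the north bank.  (the south bank: 2M 0B; the north bank: 0M 2B)
2. 1 bandit ← the south bank.  (the south bank: 2M 1B; the north bank: 0M 1B)
3. 2 merchants → the north bank.  (the south bank: 0M 1B; the north bank: 2M 1B)
4. 1 bandit ← the south bank.  (the south bank: 0M 2B; the north bank: 2M 0B)
5. 2 bandits → the north bank.  (the south bank: 0M 0B; the north bank: 2M 2B)

5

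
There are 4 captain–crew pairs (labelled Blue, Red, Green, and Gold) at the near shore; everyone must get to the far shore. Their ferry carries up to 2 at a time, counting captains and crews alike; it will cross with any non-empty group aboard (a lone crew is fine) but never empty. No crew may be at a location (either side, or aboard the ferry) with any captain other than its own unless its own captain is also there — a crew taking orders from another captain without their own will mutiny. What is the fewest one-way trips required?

Following every safe sequence of crossings from the start, the most of the 8 that can be at the far shore as the ferry arrives there on crossings 1, 3, 5 is 2, 3, 4 respectively; the best ever achieved is 4 of 8.
From crossing 7 on, no configuration arises that was not already reachable earlier: only 44 distinct safe configurations (who is on which side, and where the ferry is) can ever be reached, none of them has everyone across, and every continuation just revisits them. So no valid plan exists.

impossible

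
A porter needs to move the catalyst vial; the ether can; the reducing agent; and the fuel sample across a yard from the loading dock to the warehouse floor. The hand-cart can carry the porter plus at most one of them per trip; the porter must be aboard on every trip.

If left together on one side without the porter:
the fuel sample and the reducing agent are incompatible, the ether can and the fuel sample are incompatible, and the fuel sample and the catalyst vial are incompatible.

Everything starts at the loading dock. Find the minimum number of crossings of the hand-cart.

impossible

Following every safe sequence of crossings from the start, the most of the 4 that can be at the warehouse floor as the hand-cart arrives there on crossings 1, 3 is 1, 2 respectively; the best ever achieved is 2 of 4.
From crossing 5 on, no configuration arises that was not already reachable earlier: only 9 distinct safe configurations (who is on which side, and where the hand-cart is) can ever be reached, none of them has everyone across, and every continuation just revisits them. So no valid plan exists.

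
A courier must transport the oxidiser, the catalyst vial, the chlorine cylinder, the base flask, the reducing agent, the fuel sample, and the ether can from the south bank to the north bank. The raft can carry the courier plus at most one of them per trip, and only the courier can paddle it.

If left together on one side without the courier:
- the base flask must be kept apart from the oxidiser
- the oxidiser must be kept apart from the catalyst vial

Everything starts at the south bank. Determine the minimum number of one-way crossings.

Counting alone: the courier can take at most 1 across per trip to the north bank, so moving all 7 needs at least 7 loaded trips out, with a return between consecutive ones — at least 13 crossings.
The safety rule pushes this higher. Following every safe sequence of crossings, the most of the 7 that can be at the north bank as the raft arrives there on crossing 13 is 6 — never all 7.
So no plan with fewer than 15 crossings exists, and this one achieves 15:
1. Courier goes to the north bank with the oxidiser.  [the south bank: the base flask, the catalyst vial, the chlorine cylinder, the ether can, the fuel sample, the reducing agent | the north bank: the oxidiser]
2. Courier goes back to the south bank alone.  [the south bank: the base flask, the catalyst vial, the chlorine cylinder, the ether can, the fuel sample, the reducing agent | the north bank: the oxidiser]
3. Courier goes to the north bank with the catalyst vial.  [the south bank: the base flask, the chlorine cylinder, the ether can, the fuel sample, the reducing agent | the north bank: the catalyst vial, the oxidiser]
4. Courier goes back to the south bank with the oxidiser.  [the south bank: the base flask, the chlorine cylinder, the ether can, the fuel sample, the oxidiser, the reducing agent | the north bank: the catalyst vial]
5. Courier goes to the north bank with the base flask.  [the south bank: the chlorine cylinder, the ether can, the fuel sample, the oxidiser, the reducing agent | the north bank: the base flask, the catalyst vial]
6. Courier goes back to the south bank alone.  [the south bank: the chlorine cylinder, the ether can, the fuel sample, the oxidiser, the reducing agent | the north bank: the base flask, the catalyst vial]
7. Courier goes to the north bank with the chlorine cylinder.  [the south bank: the ether can, the fuel sample, the oxidiser, the reducing agent | the north bank: the base flask, the catalyst vial, the chlorine cylinder]
8. Courier goes back to the south bank alone.  [the south bank: the ether can, the fuel sample, the oxidiser, the reducing agent | the north bank: the base flask, the catalyst vial, the chlorine cylinder]
9. Courier goes to the north bank with the reducing agent.  [the south bank: the ether can, the fuel sample, the oxidiser | the north bank: the base flask, the catalyst vial, the chlorine cylinder, the reducing agent]
10. Courier goes back to the south bank alone.  [the south bank: the ether can, the fuel sample, the oxidiser | the north bank: the base flask, the catalyst vial, the chlorine cylinder, the reducing agent]
11. Courier goes to the north bank with the fuel sample.  [the south bank: the ether can, the oxidiser | the north bank: the base flask, the catalyst vial, the chlorine cylinder, the fuel sample, the reducing agent]
12. Courier goes back to the south bank alone.  [the south bank: the ether can, the oxidiser | the north bank: the base flask, the catalyst vial, the chlorine cylinder, the fuel sample, the reducing agent]
13. Courier goes to the north bank with the ether can.  [the south bank: the oxidiser | the north bank: the base flask, the catalyst vial, the chlorine cylinder, the ether can, the fuel sample, the reducing agent]
14. Courier goes back to the south bank alone.  [the south bank: the oxidiser | the north bank: the base flask, the catalyst vial, the chlorine cylinder, the ether can, the fuel sample, the reducing agent]
15. Courier goes to the north bank with the oxidiser.  [the south bank: — | the north bank: the base flask, the catalyst vial, the chlorine cylinder, the ether can, the fuel sample, the oxidiser, the reducing agent]

15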